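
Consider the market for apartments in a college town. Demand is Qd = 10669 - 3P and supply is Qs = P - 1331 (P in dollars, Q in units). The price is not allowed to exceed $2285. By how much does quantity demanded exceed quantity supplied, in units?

Without the control the market clears where 10669 - 3P = P - 1331, i.e. P* = 3000 and Q* = 1669.
The ceiling of 2285 is below the equilibrium price 3000, so it binds.
At P = 2285: Qd = 10669 - 3·2285 = 3814 and Qs = 2285 - 1331 = 954.
Shortage = Qd - Qs = 3814 - 954 = 2860.

2860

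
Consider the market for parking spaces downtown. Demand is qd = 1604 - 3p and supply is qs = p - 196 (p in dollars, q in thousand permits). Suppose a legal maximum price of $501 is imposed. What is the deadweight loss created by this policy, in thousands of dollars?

0

Setting quantity demanded equal to quantity supplied, 1604 - 3p = p - 196, gives p* = 450 and q* = 254.
The ceiling of 501 is above the equilibrium price 450, so it is not binding; the market clears at p* = 450, q* = 254.
Since the control does not bind, no trades are prevented and deadweight loss is zero.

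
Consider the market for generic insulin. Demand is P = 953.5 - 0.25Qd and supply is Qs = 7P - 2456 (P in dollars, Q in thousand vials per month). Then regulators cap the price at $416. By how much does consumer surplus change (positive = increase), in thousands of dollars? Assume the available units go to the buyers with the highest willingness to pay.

Rearranging demand gives Qd = 3814 - 4P. Equilibrium: 3814 - 4P = 7P - 2456, so 6270 = 11P and P* = 570, Q* = 1534.
The ceiling of 416 is below the equilibrium price 570, so it binds.
At P = 416: Qd = 3814 - 4·416 = 2150 and Qs = 7·416 - 2456 = 456.
Consumer surplus without the control is ½ · (953.5 - 570) · 1534 = 294144.5.
With the ceiling, 456 units are sold at 416 (assume they go to the highest-value buyers). The demand price at Q = 456 is 839.5, so CS = ½ · [(953.5 - 416) + (839.5 - 416)] · 456 = 219108.
Change in consumer surplus = 219108 - 294144.5 = -75036.5.

-75036.5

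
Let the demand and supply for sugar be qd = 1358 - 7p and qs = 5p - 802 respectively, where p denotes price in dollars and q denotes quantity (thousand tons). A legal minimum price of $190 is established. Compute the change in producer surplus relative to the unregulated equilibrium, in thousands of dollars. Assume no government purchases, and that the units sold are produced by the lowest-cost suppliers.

In a free market, 1358 - 7p = 5p - 802 gives the equilibrium p* = 180, q* = 98.
The floor of 190 is above the equilibrium price 180, so it binds.
At p = 190: qd = 1358 - 7·190 = 28 and qs = 5·190 - 802 = 148.
Producer surplus without the control is ½ · (180 - 160.4) · 98 = 960.4.
With the floor, 28 units are sold at 190. The supply price at q = 28 is 166, so PS = ½ · [(190 - 160.4) + (190 - 166)] · 28 = 750.4.
Change in producer surplus = 750.4 - 960.4 = -210.

-210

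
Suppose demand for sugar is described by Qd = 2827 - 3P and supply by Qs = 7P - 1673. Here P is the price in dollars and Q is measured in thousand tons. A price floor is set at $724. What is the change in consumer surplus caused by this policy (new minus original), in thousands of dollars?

In a free market, 2827 - 3P = 7P - 1673 gives the equilibrium P* = 450, Q* = 1477.
The floor of 724 is above the equilibrium price 450, so it binds.
At P = 724: Qd = 2827 - 3·724 = 655 and Qs = 7·724 - 1673 = 3395.
Consumer surplus without the control is ½ · (2827/3 - 450) · 1477 = 2181529/6.
With the floor, consumers buy 655 units at 724, so CS = ½ · (2827/3 - 724) · 655 = 429025/6.
Change in consumer surplus = 429025/6 - 2181529/6 = -292084.

-292084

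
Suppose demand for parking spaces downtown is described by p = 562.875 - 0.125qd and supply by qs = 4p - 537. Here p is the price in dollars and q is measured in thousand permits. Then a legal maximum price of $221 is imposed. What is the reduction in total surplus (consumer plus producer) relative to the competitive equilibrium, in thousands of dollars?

118803

Rearranging demand gives qd = 4503 - 8p. Equilibrium: 4503 - 8p = 4p - 537, so 5040 = 12p and p* = 420, q* = 1143.
Since 221 < 420, the ceiling is binding.
At p = 221: qd = 4503 - 8·221 = 2735 and qs = 4·221 - 537 = 347.
Quantity traded falls to 347. At q = 347 the demand price is (4503 - 347)/8 = 519.5 and the supply price is (537 + 347)/4 = 221.
Deadweight loss = ½ · (519.5 - 221) · (1143 - 347) = ½ · 298.5 · 796 = 118803.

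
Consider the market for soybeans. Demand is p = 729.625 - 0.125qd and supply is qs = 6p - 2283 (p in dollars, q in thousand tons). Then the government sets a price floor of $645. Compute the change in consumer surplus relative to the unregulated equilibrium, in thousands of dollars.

-60905

Rearranging demand gives qd = 5837 - 8p. Setting quantity demanded equal to quantity supplied, 5837 - 8p = 6p - 2283, gives p* = 580 and q* = 1197.
The floor of 645 is above the equilibrium price 580, so it binds.
At p = 645: qd = 5837 - 8·645 = 677 and qs = 6·645 - 2283 = 1587.
Consumer surplus without the control is ½ · (729.625 - 580) · 1197 = 89550.5625.
With the floor, consumers buy 677 units at 645, so CS = ½ · (729.625 - 645) · 677 = 28645.5625.
Change in consumer surplus = 28645.5625 - 89550.5625 = -60905.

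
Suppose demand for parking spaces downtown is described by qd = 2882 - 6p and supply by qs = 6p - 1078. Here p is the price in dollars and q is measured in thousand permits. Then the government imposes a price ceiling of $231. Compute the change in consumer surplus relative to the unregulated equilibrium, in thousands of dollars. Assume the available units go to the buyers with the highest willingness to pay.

Equilibrium: 2882 - 6p = 6p - 1078, so 3960 = 12p and p* = 330, q* = 902.
Because the ceiling (231) lies below the market-clearing price, it is binding.
At p = 231: qd = 2882 - 6·231 = 1496 and qs = 6·231 - 1078 = 308.
Consumer surplus without the control is ½ · (1441/3 - 330) · 902 = 203401/3.
With the ceiling, 308 units are sold at 231 (assume they go to the highest-value buyers). The demand price at q = 308 is 429, so CS = ½ · [(1441/3 - 231) + (429 - 231)] · 308 = 206668/3.
Change in consumer surplus = 206668/3 - 203401/3 = 1089.

1089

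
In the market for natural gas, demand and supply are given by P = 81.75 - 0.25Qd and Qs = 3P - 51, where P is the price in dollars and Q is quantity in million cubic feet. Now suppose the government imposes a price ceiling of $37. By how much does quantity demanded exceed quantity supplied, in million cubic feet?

119

Rearranging demand gives Qd = 327 - 4P. Without the control the market clears where 327 - 4P = 3P - 51, i.e. P* = 54 and Q* = 111.
Since 37 < 54, the ceiling is binding.
At P = 37: Qd = 327 - 4·37 = 179 and Qs = 3·37 - 51 = 60.
Shortage = Qd - Qs = 179 - 60 = 119.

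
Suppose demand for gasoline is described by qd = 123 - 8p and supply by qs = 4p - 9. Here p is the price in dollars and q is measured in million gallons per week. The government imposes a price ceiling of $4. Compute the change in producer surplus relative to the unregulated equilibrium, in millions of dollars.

-147

In a free market, 123 - 8p = 4p - 9 gives the equilibrium p* = 11, q* = 35.
Since 4 < 11, the ceiling is binding.
At p = 4: qd = 123 - 8·4 = 91 and qs = 4·4 - 9 = 7.
Producer surplus without the control is ½ · (11 - 2.25) · 35 = 153.125.
With the ceiling, producers sell 7 units at 4, so PS = ½ · (4 - 2.25) · 7 = 6.125.
Change in producer surplus = 6.125 - 153.125 = -147.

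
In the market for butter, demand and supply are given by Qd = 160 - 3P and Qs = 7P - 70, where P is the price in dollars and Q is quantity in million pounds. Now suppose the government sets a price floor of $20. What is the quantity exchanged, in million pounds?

91

Equilibrium: 160 - 3P = 7P - 70, so 230 = 10P and P* = 23, Q* = 91.
Since 20 is below P* = 23, the floor does not bind and the free-market outcome prevails.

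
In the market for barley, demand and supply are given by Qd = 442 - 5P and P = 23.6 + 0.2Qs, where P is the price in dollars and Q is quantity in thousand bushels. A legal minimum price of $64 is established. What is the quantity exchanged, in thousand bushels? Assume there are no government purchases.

Rearranging supply gives Qs = 5P - 118. Equilibrium: 442 - 5P = 5P - 118, so 560 = 10P and P* = 56, Q* = 162.
Because the floor (64) lies above the market-clearing price, it is binding.
At P = 64: Qd = 442 - 5·64 = 122 and Qs = 5·64 - 118 = 202.
The quantity actually transacted is the short side, demand: 122.

122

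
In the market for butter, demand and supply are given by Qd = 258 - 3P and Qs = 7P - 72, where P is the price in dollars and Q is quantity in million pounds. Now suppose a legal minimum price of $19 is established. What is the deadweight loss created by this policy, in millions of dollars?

In a free market, 258 - 3P = 7P - 72 gives the equilibrium P* = 33, Q* = 159.
The floor of 19 is below the equilibrium price 33, so it is not binding; the market clears at P* = 33, Q* = 159.
Since the control does not bind, no trades are prevented and deadweight loss is zero.

0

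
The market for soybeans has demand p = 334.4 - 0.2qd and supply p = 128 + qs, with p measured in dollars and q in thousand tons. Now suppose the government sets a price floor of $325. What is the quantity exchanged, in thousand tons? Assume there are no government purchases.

47

Rearranging demand gives qd = 1672 - 5p; rearranging supply gives qs = p - 128. In a free market, 1672 - 5p = p - 128 gives the equilibrium p* = 300, q* = 172.
Since 325 > 300, the floor is binding.
At p = 325: qd = 1672 - 5·325 = 47 and qs = 325 - 128 = 197.
The quantity actually transacted is the short side, demand: 47.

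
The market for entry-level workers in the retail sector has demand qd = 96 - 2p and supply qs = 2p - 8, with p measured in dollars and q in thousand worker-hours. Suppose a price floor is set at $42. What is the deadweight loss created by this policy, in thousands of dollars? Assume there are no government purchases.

Without the control the market clears where 96 - 2p = 2p - 8, i.e. p* = 26 and q* = 44.
The floor of 42 is above the equilibrium price 26, so it binds.
At p = 42: qd = 96 - 2·42 = 12 and qs = 2·42 - 8 = 76.
Quantity traded falls to 12. At q = 12 the demand price is (96 - 12)/2 = 42 and the supply price is (8 + 12)/2 = 10.
Deadweight loss = ½ · (42 - 10) · (44 - 12) = ½ · 32 · 32 = 512.

512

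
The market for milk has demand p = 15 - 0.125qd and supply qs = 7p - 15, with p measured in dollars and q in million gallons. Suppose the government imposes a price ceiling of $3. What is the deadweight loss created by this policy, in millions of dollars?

236.25

Rearranging demand gives qd = 120 - 8p. Setting quantity demanded equal to quantity supplied, 120 - 8p = 7p - 15, gives p* = 9 and q* = 48.
The ceiling of 3 is below the equilibrium price 9, so it binds.
At p = 3: qd = 120 - 8·3 = 96 and qs = 7·3 - 15 = 6.
Quantity traded falls to 6. At q = 6 the demand price is (120 - 6)/8 = 14.25 and the supply price is (15 + 6)/7 = 3.
Deadweight loss = ½ · (14.25 - 3) · (48 - 6) = ½ · 11.25 · 42 = 236.25.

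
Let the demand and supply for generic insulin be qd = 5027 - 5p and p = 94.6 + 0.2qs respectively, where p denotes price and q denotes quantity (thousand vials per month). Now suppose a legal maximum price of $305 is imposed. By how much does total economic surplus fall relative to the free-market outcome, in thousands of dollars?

Rearranging supply gives qs = 5p - 473. Equilibrium: 5027 - 5p = 5p - 473, so 5500 = 10p and p* = 550, q* = 2277.
The ceiling of 305 is below the equilibrium price 550, so it binds.
At p = 305: qd = 5027 - 5·305 = 3502 and qs = 5·305 - 473 = 1052.
Quantity traded falls to 1052. At q = 1052 the demand price is (5027 - 1052)/5 = 795 and the supply price is (473 + 1052)/5 = 305.
Deadweight loss = ½ · (795 - 305) · (2277 - 1052) = ½ · 490 · 1225 = 300125.

300125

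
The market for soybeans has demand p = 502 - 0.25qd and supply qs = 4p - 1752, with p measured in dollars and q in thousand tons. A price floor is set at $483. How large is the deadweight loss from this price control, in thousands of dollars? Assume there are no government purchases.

Rearranging demand gives qd = 2008 - 4p. Without the control the market clears where 2008 - 4p = 4p - 1752, i.e. p* = 470 and q* = 128.
Since 483 > 470, the floor is binding.
At p = 483: qd = 2008 - 4·483 = 76 and qs = 4·483 - 1752 = 180.
Quantity traded falls to 76. At q = 76 the demand price is (2008 - 76)/4 = 483 and the supply price is (1752 + 76)/4 = 457.
Deadweight loss = ½ · (483 - 457) · (128 - 76) = ½ · 26 · 52 = 676.

676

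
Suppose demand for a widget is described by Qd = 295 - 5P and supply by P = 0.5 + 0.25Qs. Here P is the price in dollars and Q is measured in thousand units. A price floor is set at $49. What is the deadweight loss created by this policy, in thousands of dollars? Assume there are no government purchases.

1440

Rearranging supply gives Qs = 4P - 2. Equilibrium: 295 - 5P = 4P - 2, so 297 = 9P and P* = 33, Q* = 130.
Because the floor (49) lies above the market-clearing price, it is binding.
At P = 49: Qd = 295 - 5·49 = 50 and Qs = 4·49 - 2 = 194.
Quantity traded falls to 50. At Q = 50 the demand price is (295 - 50)/5 = 49 and the supply price is (2 + 50)/4 = 13.
Deadweight loss = ½ · (49 - 13) · (130 - 50) = ½ · 36 · 80 = 1440.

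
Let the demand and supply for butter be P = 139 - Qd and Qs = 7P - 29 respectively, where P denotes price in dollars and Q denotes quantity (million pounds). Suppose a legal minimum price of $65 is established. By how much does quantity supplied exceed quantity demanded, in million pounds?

Rearranging demand gives Qd = 139 - P. Without the control the market clears where 139 - P = 7P - 29, i.e. P* = 21 and Q* = 118.
Since 65 > 21, the floor is binding.
At P = 65: Qd = 139 - 65 = 74 and Qs = 7·65 - 29 = 426.
Surplus = Qs - Qd = 426 - 74 = 352.

352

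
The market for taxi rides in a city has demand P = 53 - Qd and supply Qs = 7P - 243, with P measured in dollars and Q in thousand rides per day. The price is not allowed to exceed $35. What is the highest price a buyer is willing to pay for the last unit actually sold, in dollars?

Rearranging demand gives Qd = 53 - P. Setting quantity demanded equal to quantity supplied, 53 - P = 7P - 243, gives P* = 37 and Q* = 16.
The ceiling of 35 is below the equilibrium price 37, so it binds.
At P = 35: Qd = 53 - 35 = 18 and Qs = 7·35 - 243 = 2.
Only 2 units reach the market. On the demand curve, the marginal buyer's willingness to pay at Q = 2 is (53 - 2) = 51.

51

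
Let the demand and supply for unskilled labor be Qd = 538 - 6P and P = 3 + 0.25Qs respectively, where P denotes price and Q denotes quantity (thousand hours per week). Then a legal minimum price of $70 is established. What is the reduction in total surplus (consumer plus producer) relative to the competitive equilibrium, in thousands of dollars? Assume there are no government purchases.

Rearranging supply gives Qs = 4P - 12. Setting quantity demanded equal to quantity supplied, 538 - 6P = 4P - 12, gives P* = 55 and Q* = 208.
Since 70 > 55, the floor is binding.
At P = 70: Qd = 538 - 6·70 = 118 and Qs = 4·70 - 12 = 268.
Quantity traded falls to 118. At Q = 118 the demand price is (538 - 118)/6 = 70 and the supply price is (12 + 118)/4 = 32.5.
Deadweight loss = ½ · (70 - 32.5) · (208 - 118) = ½ · 37.5 · 90 = 1687.5.

1687.5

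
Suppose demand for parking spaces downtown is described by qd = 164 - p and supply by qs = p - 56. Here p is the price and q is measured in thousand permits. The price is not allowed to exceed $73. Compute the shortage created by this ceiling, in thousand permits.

74

Setting quantity demanded equal to quantity supplied, 164 - p = p - 56, gives p* = 110 and q* = 54.
Since 73 < 110, the ceiling is binding.
At p = 73: qd = 164 - 73 = 91 and qs = 73 - 56 = 17.
Shortage = qd - qs = 91 - 17 = 74.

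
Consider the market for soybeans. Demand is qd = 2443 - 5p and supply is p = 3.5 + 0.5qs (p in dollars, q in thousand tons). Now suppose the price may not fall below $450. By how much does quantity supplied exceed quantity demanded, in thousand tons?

700

Rearranging supply gives qs = 2p - 7. Without the control the market clears where 2443 - 5p = 2p - 7, i.e. p* = 350 and q* = 693.
Because the floor (450) lies above the market-clearing price, it is binding.
At p = 450: qd = 2443 - 5·450 = 193 and qs = 2·450 - 7 = 893.
Surplus = qs - qd = 893 - 193 = 700.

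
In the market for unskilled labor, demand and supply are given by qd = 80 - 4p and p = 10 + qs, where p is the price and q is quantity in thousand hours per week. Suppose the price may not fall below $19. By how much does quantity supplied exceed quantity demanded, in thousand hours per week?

Rearranging supply gives qs = p - 10. Without the control the market clears where 80 - 4p = p - 10, i.e. p* = 18 and q* = 8.
The floor of 19 is above the equilibrium price 18, so it binds.
At p = 19: qd = 80 - 4·19 = 4 and qs = 19 - 10 = 9.
Surplus = qs - qd = 9 - 4 = 5.

5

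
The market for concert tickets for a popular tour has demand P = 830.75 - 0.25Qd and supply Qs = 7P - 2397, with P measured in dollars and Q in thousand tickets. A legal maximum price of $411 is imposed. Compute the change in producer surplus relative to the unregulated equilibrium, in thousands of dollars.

Rearranging demand gives Qd = 3323 - 4P. Equilibrium: 3323 - 4P = 7P - 2397, so 5720 = 11P and P* = 520, Q* = 1243.
Since 411 < 520, the ceiling is binding.
At P = 411: Qd = 3323 - 4·411 = 1679 and Qs = 7·411 - 2397 = 480.
Producer surplus without the control is ½ · (520 - 2397/7) · 1243 = 1545049/14.
With the ceiling, producers sell 480 units at 411, so PS = ½ · (411 - 2397/7) · 480 = 115200/7.
Change in producer surplus = 115200/7 - 1545049/14 = -93903.5.

-93903.5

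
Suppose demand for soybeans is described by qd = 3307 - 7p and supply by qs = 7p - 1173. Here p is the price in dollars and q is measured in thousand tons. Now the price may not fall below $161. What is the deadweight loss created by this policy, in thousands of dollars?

In a free market, 3307 - 7p = 7p - 1173 gives the equilibrium p* = 320, q* = 1067.
Since 161 is below p* = 320, the floor does not bind and the free-market outcome prevails.
Since the control does not bind, no trades are prevented and deadweight loss is zero.

0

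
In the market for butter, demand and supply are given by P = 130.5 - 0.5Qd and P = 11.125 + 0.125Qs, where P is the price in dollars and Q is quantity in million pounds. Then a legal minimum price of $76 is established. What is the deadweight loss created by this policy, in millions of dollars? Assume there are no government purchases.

Rearranging demand gives Qd = 261 - 2P; rearranging supply gives Qs = 8P - 89. In a free market, 261 - 2P = 8P - 89 gives the equilibrium P* = 35, Q* = 191.
Since 76 > 35, the floor is binding.
At P = 76: Qd = 261 - 2·76 = 109 and Qs = 8·76 - 89 = 519.
Quantity traded falls to 109. At Q = 109 the demand price is (261 - 109)/2 = 76 and the supply price is (89 + 109)/8 = 24.75.
Deadweight loss = ½ · (76 - 24.75) · (191 - 109) = ½ · 51.25 · 82 = 2101.25.

2101.25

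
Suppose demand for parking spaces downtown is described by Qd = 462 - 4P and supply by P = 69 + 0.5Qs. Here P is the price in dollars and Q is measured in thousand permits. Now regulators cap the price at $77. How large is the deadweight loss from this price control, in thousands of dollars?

Rearranging supply gives Qs = 2P - 138. Equilibrium: 462 - 4P = 2P - 138, so 600 = 6P and P* = 100, Q* = 62.
Since 77 < 100, the ceiling is binding.
At P = 77: Qd = 462 - 4·77 = 154 and Qs = 2·77 - 138 = 16.
Quantity traded falls to 16. At Q = 16 the demand price is (462 - 16)/4 = 111.5 and the supply price is (138 + 16)/2 = 77.
Deadweight loss = ½ · (111.5 - 77) · (62 - 16) = ½ · 34.5 · 46 = 793.5.

793.5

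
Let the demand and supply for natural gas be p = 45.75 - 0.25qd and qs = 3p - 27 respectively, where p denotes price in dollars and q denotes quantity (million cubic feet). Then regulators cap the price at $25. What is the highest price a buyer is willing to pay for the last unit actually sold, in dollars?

Rearranging demand gives qd = 183 - 4p. Equilibrium: 183 - 4p = 3p - 27, so 210 = 7p and p* = 30, q* = 63.
Since 25 < 30, the ceiling is binding.
At p = 25: qd = 183 - 4·25 = 83 and qs = 3·25 - 27 = 48.
Only 48 units reach the market. On the demand curve, the marginal buyer's willingness to pay at q = 48 is (183 - 48)/4 = 33.75.

33.75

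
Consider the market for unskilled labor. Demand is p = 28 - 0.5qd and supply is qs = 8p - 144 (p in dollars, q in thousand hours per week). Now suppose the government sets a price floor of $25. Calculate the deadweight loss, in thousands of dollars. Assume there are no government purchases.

Rearranging demand gives qd = 56 - 2p. In a free market, 56 - 2p = 8p - 144 gives the equilibrium p* = 20, q* = 16.
The floor of 25 is above the equilibrium price 20, so it binds.
At p = 25: qd = 56 - 2·25 = 6 and qs = 8·25 - 144 = 56.
Quantity traded falls to 6. At q = 6 the demand price is (56 - 6)/2 = 25 and the supply price is (144 + 6)/8 = 18.75.
Deadweight loss = ½ · (25 - 18.75) · (16 - 6) = ½ · 6.25 · 10 = 31.25.

31.25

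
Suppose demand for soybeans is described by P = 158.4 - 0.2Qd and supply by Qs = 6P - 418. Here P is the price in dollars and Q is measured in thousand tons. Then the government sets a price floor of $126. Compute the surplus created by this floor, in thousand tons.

176

Rearranging demand gives Qd = 792 - 5P. Equilibrium: 792 - 5P = 6P - 418, so 1210 = 11P and P* = 110, Q* = 242.
The floor of 126 is above the equilibrium price 110, so it binds.
At P = 126: Qd = 792 - 5·126 = 162 and Qs = 6·126 - 418 = 338.
Surplus = Qs - Qd = 338 - 162 = 176.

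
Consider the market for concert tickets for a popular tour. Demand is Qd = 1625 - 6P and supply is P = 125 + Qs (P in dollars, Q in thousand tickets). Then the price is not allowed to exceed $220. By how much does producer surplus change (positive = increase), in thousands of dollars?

Rearranging supply gives Qs = P - 125. Without the control the market clears where 1625 - 6P = P - 125, i.e. P* = 250 and Q* = 125.
The ceiling of 220 is below the equilibrium price 250, so it binds.
At P = 220: Qd = 1625 - 6·220 = 305 and Qs = 220 - 125 = 95.
Producer surplus without the control is ½ · (250 - 125) · 125 = 7812.5.
With the ceiling, producers sell 95 units at 220, so PS = ½ · (220 - 125) · 95 = 4512.5.
Change in producer surplus = 4512.5 - 7812.5 = -3300.

-3300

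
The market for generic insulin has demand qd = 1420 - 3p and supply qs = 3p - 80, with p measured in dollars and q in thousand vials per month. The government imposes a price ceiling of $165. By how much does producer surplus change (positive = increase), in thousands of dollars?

-46112.5

Equilibrium: 1420 - 3p = 3p - 80, so 1500 = 6p and p* = 250, q* = 670.
Since 165 < 250, the ceiling is binding.
At p = 165: qd = 1420 - 3·165 = 925 and qs = 3·165 - 80 = 415.
Producer surplus without the control is ½ · (250 - 80/3) · 670 = 224450/3.
With the ceiling, producers sell 415 units at 165, so PS = ½ · (165 - 80/3) · 415 = 172225/6.
Change in producer surplus = 172225/6 - 224450/3 = -46112.5.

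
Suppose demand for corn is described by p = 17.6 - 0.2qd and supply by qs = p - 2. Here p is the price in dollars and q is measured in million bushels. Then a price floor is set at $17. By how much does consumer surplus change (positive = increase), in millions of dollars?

-16

Rearranging demand gives qd = 88 - 5p. Setting quantity demanded equal to quantity supplied, 88 - 5p = p - 2, gives p* = 15 and q* = 13.
Because the floor (17) lies above the market-clearing price, it is binding.
At p = 17: qd = 88 - 5·17 = 3 and qs = 17 - 2 = 15.
Consumer surplus without the control is ½ · (17.6 - 15) · 13 = 16.9.
With the floor, consumers buy 3 units at 17, so CS = ½ · (17.6 - 17) · 3 = 0.9.
Change in consumer surplus = 0.9 - 16.9 = -16.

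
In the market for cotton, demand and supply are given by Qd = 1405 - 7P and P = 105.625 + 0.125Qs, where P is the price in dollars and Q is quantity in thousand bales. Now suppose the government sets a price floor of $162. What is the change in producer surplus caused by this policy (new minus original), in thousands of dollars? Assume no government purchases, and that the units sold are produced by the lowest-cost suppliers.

2811

Rearranging supply gives Qs = 8P - 845. In a free market, 1405 - 7P = 8P - 845 gives the equilibrium P* = 150, Q* = 355.
Because the floor (162) lies above the market-clearing price, it is binding.
At P = 162: Qd = 1405 - 7·162 = 271 and Qs = 8·162 - 845 = 451.
Producer surplus without the control is ½ · (150 - 105.625) · 355 = 7876.5625.
With the floor, 271 units are sold at 162. The supply price at Q = 271 is 139.5, so PS = ½ · [(162 - 105.625) + (162 - 139.5)] · 271 = 10687.5625.
Change in producer surplus = 10687.5625 - 7876.5625 = 2811.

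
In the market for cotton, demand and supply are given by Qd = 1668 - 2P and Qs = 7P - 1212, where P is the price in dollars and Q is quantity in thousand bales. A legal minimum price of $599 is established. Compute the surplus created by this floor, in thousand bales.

Without the control the market clears where 1668 - 2P = 7P - 1212, i.e. P* = 320 and Q* = 1028.
Because the floor (599) lies above the market-clearing price, it is binding.
At P = 599: Qd = 1668 - 2·599 = 470 and Qs = 7·599 - 1212 = 2981.
Surplus = Qs - Qd = 2981 - 470 = 2511.

2511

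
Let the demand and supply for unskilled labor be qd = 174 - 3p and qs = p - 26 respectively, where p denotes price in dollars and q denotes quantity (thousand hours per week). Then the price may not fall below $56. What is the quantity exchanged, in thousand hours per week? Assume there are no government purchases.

6

Without the control the market clears where 174 - 3p = p - 26, i.e. p* = 50 and q* = 24.
Since 56 > 50, the floor is binding.
At p = 56: qd = 174 - 3·56 = 6 and qs = 56 - 26 = 30.
The quantity actually transacted is the short side, demand: 6.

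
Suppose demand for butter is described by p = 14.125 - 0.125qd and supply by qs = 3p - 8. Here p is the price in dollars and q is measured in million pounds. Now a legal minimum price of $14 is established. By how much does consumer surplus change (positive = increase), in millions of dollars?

-39

Rearranging demand gives qd = 113 - 8p. Equilibrium: 113 - 8p = 3p - 8, so 121 = 11p and p* = 11, q* = 25.
Because the floor (14) lies above the market-clearing price, it is binding.
At p = 14: qd = 113 - 8·14 = 1 and qs = 3·14 - 8 = 34.
Consumer surplus without the control is ½ · (14.125 - 11) · 25 = 39.0625.
With the floor, consumers buy 1 units at 14, so CS = ½ · (14.125 - 14) · 1 = 0.0625.
Change in consumer surplus = 0.0625 - 39.0625 = -39.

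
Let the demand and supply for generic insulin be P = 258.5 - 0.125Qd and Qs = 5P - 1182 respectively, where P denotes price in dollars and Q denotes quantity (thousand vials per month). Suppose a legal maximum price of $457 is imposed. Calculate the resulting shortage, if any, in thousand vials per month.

Rearranging demand gives Qd = 2068 - 8P. Setting quantity demanded equal to quantity supplied, 2068 - 8P = 5P - 1182, gives P* = 250 and Q* = 68.
Since 457 is above P* = 250, the ceiling does not bind and the free-market outcome prevails.
Since the control does not bind, there is no shortage.

0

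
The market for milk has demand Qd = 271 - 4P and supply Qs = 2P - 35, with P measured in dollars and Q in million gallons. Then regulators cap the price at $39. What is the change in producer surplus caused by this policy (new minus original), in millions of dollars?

Without the control the market clears where 271 - 4P = 2P - 35, i.e. P* = 51 and Q* = 67.
Because the ceiling (39) lies below the market-clearing price, it is binding.
At P = 39: Qd = 271 - 4·39 = 115 and Qs = 2·39 - 35 = 43.
Producer surplus without the control is ½ · (51 - 17.5) · 67 = 1122.25.
With the ceiling, producers sell 43 units at 39, so PS = ½ · (39 - 17.5) · 43 = 462.25.
Change in producer surplus = 462.25 - 1122.25 = -660.

-660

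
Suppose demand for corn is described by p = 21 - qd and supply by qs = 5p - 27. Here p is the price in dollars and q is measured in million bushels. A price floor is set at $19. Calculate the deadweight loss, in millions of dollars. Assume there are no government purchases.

Rearranging demand gives qd = 21 - p. In a free market, 21 - p = 5p - 27 gives the equilibrium p* = 8, q* = 13.
The floor of 19 is above the equilibrium price 8, so it binds.
At p = 19: qd = 21 - 19 = 2 and qs = 5·19 - 27 = 68.
Quantity traded falls to 2. At q = 2 the demand price is 21 - 2 = 19 and the supply price is (27 + 2)/5 = 5.8.
Deadweight loss = ½ · (19 - 5.8) · (13 - 2) = ½ · 13.2 · 11 = 72.6.

72.6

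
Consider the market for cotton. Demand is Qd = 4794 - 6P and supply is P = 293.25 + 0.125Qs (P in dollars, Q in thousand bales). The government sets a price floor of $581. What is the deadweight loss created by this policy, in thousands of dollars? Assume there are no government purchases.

Rearranging supply gives Qs = 8P - 2346. Equilibrium: 4794 - 6P = 8P - 2346, so 7140 = 14P and P* = 510, Q* = 1734.
The floor of 581 is above the equilibrium price 510, so it binds.
At P = 581: Qd = 4794 - 6·581 = 1308 and Qs = 8·581 - 2346 = 2302.
Quantity traded falls to 1308. At Q = 1308 the demand price is (4794 - 1308)/6 = 581 and the supply price is (2346 + 1308)/8 = 456.75.
Deadweight loss = ½ · (581 - 456.75) · (1734 - 1308) = ½ · 124.25 · 426 = 26465.25.

26465.25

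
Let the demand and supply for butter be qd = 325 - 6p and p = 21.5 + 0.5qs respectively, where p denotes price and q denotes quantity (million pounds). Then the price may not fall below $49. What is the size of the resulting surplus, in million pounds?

24

Rearranging supply gives qs = 2p - 43. In a free market, 325 - 6p = 2p - 43 gives the equilibrium p* = 46, q* = 49.
Because the floor (49) lies above the market-clearing price, it is binding.
At p = 49: qd = 325 - 6·49 = 31 and qs = 2·49 - 43 = 55.
Surplus = qs - qd = 55 - 31 = 24.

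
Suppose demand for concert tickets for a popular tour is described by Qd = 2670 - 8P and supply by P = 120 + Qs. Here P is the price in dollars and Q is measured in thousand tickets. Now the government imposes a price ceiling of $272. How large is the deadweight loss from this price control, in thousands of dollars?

Rearranging supply gives Qs = P - 120. Without the control the market clears where 2670 - 8P = P - 120, i.e. P* = 310 and Q* = 190.
The ceiling of 272 is below the equilibrium price 310, so it binds.
At P = 272: Qd = 2670 - 8·272 = 494 and Qs = 272 - 120 = 152.
Quantity traded falls to 152. At Q = 152 the demand price is (2670 - 152)/8 = 314.75 and the supply price is 120 + 152 = 272.
Deadweight loss = ½ · (314.75 - 272) · (190 - 152) = ½ · 42.75 · 38 = 812.25.

812.25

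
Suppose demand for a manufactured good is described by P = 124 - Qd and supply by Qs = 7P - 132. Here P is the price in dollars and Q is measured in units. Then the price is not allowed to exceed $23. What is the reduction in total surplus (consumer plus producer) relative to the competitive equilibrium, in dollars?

Rearranging demand gives Qd = 124 - P. Without the control the market clears where 124 - P = 7P - 132, i.e. P* = 32 and Q* = 92.
Because the ceiling (23) lies below the market-clearing price, it is binding.
At P = 23: Qd = 124 - 23 = 101 and Qs = 7·23 - 132 = 29.
Quantity traded falls to 29. At Q = 29 the demand price is 124 - 29 = 95 and the supply price is (132 + 29)/7 = 23.
Deadweight loss = ½ · (95 - 23) · (92 - 29) = ½ · 72 · 63 = 2268.

2268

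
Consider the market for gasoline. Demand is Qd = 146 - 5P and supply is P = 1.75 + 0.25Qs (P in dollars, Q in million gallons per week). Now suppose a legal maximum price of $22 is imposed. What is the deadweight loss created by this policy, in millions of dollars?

0

Rearranging supply gives Qs = 4P - 7. Equilibrium: 146 - 5P = 4P - 7, so 153 = 9P and P* = 17, Q* = 61.
Since 22 is above P* = 17, the ceiling does not bind and the free-market outcome prevails.
Since the control does not bind, no trades are prevented and deadweight loss is zero.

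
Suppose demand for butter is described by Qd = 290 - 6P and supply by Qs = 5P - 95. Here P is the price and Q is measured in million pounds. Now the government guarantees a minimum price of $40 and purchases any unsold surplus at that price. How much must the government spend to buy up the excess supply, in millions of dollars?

2200

Equilibrium: 290 - 6P = 5P - 95, so 385 = 11P and P* = 35, Q* = 80.
The floor of 40 is above the equilibrium price 35, so it binds.
At P = 40: Qd = 290 - 6·40 = 50 and Qs = 5·40 - 95 = 105.
Surplus = Qs - Qd = 55.
Government expenditure = surplus × support price = 55 × 40 = 2200.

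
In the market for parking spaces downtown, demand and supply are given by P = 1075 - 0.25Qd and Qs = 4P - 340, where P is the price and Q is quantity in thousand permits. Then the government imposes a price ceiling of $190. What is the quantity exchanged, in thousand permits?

Rearranging demand gives Qd = 4300 - 4P. In a free market, 4300 - 4P = 4P - 340 gives the equilibrium P* = 580, Q* = 1980.
The ceiling of 190 is below the equilibrium price 580, so it binds.
At P = 190: Qd = 4300 - 4·190 = 3540 and Qs = 4·190 - 340 = 420.
The quantity actually transacted is the short side, supply: 420.

420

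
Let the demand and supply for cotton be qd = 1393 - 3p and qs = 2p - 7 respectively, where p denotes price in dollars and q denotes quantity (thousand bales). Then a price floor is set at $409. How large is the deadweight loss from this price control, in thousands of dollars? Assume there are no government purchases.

In a free market, 1393 - 3p = 2p - 7 gives the equilibrium p* = 280, q* = 553.
The floor of 409 is above the equilibrium price 280, so it binds.
At p = 409: qd = 1393 - 3·409 = 166 and qs = 2·409 - 7 = 811.
Quantity traded falls to 166. At q = 166 the demand price is (1393 - 166)/3 = 409 and the supply price is (7 + 166)/2 = 86.5.
Deadweight loss = ½ · (409 - 86.5) · (553 - 166) = ½ · 322.5 · 387 = 62403.75.

62403.75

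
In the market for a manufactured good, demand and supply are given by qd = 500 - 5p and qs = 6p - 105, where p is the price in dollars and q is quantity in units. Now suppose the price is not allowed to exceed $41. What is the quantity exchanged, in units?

Equilibrium: 500 - 5p = 6p - 105, so 605 = 11p and p* = 55, q* = 225.
Because the ceiling (41) lies below the market-clearing price, it is binding.
At p = 41: qd = 500 - 5·41 = 295 and qs = 6·41 - 105 = 141.
The quantity actually transacted is the short side, supply: 141.

141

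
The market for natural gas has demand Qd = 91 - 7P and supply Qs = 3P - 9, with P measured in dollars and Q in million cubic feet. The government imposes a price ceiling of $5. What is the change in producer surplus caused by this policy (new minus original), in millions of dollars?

-67.5

Without the control the market clears where 91 - 7P = 3P - 9, i.e. P* = 10 and Q* = 21.
Because the ceiling (5) lies below the market-clearing price, it is binding.
At P = 5: Qd = 91 - 7·5 = 56 and Qs = 3·5 - 9 = 6.
Producer surplus without the control is ½ · (10 - 3) · 21 = 73.5.
With the ceiling, producers sell 6 units at 5, so PS = ½ · (5 - 3) · 6 = 6.
Change in producer surplus = 6 - 73.5 = -67.5.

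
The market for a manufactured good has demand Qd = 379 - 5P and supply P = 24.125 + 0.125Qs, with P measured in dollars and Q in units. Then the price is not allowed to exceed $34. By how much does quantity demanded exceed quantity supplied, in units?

130

Rearranging supply gives Qs = 8P - 193. Without the control the market clears where 379 - 5P = 8P - 193, i.e. P* = 44 and Q* = 159.
Because the ceiling (34) lies below the market-clearing price, it is binding.
At P = 34: Qd = 379 - 5·34 = 209 and Qs = 8·34 - 193 = 79.
Shortage = Qd - Qs = 209 - 79 = 130.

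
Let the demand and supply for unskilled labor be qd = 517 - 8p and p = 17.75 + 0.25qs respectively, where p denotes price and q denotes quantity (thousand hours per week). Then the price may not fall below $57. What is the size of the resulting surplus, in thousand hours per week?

96

Rearranging supply gives qs = 4p - 71. Without the control the market clears where 517 - 8p = 4p - 71, i.e. p* = 49 and q* = 125.
Since 57 > 49, the floor is binding.
At p = 57: qd = 517 - 8·57 = 61 and qs = 4·57 - 71 = 157.
Surplus = qs - qd = 157 - 61 = 96.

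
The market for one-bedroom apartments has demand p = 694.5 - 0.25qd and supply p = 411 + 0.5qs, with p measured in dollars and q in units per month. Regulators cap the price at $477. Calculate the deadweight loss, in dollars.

22693.5

Rearranging demand gives qd = 2778 - 4p; rearranging supply gives qs = 2p - 822. Setting quantity demanded equal to quantity supplied, 2778 - 4p = 2p - 822, gives p* = 600 and q* = 378.
Because the ceiling (477) lies below the market-clearing price, it is binding.
At p = 477: qd = 2778 - 4·477 = 870 and qs = 2·477 - 822 = 132.
Quantity traded falls to 132. At q = 132 the demand price is (2778 - 132)/4 = 661.5 and the supply price is (822 + 132)/2 = 477.
Deadweight loss = ½ · (661.5 - 477) · (378 - 132) = ½ · 184.5 · 246 = 22693.5.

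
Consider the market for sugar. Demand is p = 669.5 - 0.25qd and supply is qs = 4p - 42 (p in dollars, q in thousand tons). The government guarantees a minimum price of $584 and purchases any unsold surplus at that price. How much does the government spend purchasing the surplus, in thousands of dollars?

Rearranging demand gives qd = 2678 - 4p. In a free market, 2678 - 4p = 4p - 42 gives the equilibrium p* = 340, q* = 1318.
The floor of 584 is above the equilibrium price 340, so it binds.
At p = 584: qd = 2678 - 4·584 = 342 and qs = 4·584 - 42 = 2294.
Surplus = qs - qd = 1952.
Government expenditure = surplus × support price = 1952 × 584 = 1139968.

1139968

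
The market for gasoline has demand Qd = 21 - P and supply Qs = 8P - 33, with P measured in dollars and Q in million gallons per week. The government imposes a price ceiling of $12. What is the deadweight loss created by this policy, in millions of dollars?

Equilibrium: 21 - P = 8P - 33, so 54 = 9P and P* = 6, Q* = 15.
Since 12 is above P* = 6, the ceiling does not bind and the free-market outcome prevails.
Since the control does not bind, no trades are prevented and deadweight loss is zero.

0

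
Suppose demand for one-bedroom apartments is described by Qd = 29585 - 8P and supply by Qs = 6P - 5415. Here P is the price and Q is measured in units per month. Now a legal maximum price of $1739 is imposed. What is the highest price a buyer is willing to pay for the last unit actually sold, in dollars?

In a free market, 29585 - 8P = 6P - 5415 gives the equilibrium P* = 2500, Q* = 9585.
Since 1739 < 2500, the ceiling is binding.
At P = 1739: Qd = 29585 - 8·1739 = 15673 and Qs = 6·1739 - 5415 = 5019.
Only 5019 units reach the market. On the demand curve, the marginal buyer's willingness to pay at Q = 5019 is (29585 - 5019)/8 = 3070.75.

3070.75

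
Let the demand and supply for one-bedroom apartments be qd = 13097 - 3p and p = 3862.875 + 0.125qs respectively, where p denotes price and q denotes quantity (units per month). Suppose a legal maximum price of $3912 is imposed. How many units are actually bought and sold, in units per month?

Rearranging supply gives qs = 8p - 30903. Setting quantity demanded equal to quantity supplied, 13097 - 3p = 8p - 30903, gives p* = 4000 and q* = 1097.
Because the ceiling (3912) lies below the market-clearing price, it is binding.
At p = 3912: qd = 13097 - 3·3912 = 1361 and qs = 8·3912 - 30903 = 393.
The quantity actually transacted is the short side, supply: 393.

393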